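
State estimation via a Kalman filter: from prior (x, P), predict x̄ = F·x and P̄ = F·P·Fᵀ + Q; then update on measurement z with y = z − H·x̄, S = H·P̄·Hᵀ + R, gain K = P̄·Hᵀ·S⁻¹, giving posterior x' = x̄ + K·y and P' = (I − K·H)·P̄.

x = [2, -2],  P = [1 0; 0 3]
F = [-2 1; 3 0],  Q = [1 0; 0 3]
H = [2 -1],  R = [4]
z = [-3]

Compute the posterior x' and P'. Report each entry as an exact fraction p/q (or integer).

x' = [-17/12, 1]
P' = [23/18 4/3; 4/3 4]

x̄ = F·x = [-6, 6]
P̄ = F·P·Fᵀ + Q = [8 -6; -6 12]
y = z − H·x̄ = [15]
S = H·P̄·Hᵀ + R = [72]
K = P̄·Hᵀ·S⁻¹ = [11/36; -1/3]
x' = x̄ + K·y = [-17/12, 1]
P' = (I − K·H)·P̄ = [23/18 4/3; 4/3 4]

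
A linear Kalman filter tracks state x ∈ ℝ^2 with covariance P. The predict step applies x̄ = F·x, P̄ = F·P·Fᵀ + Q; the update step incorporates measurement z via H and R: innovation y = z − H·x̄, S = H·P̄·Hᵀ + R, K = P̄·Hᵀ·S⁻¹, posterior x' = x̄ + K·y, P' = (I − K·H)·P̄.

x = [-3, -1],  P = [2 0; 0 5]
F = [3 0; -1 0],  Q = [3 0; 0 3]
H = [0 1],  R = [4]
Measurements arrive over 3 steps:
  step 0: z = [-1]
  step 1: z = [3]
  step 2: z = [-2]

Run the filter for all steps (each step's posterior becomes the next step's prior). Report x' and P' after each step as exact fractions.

step 0: x' = [-19/3, 7/9], P' = [17 -8/3; -8/3 20/9]
step 1: x' = [-143/12, 32/9], P' = [381/8 -17/2; -17/2 10/3]
step 2: x' = [284/437, -1286/1311], P' = [25314/437 -4572/437; -4572/437 1620/437]

step 0: x̄ = F·x = [-9, 3]
step 0: P̄ = F·P·Fᵀ + Q = [21 -6; -6 5]
step 0: y = z − H·x̄ = [-4]
step 0: S = H·P̄·Hᵀ + R = [9]
step 0: K = P̄·Hᵀ·S⁻¹ = [-2/3; 5/9]
step 0: x' = x̄ + K·y = [-19/3, 7/9]
step 0: P' = (I − K·H)·P̄ = [17 -8/3; -8/3 20/9]
step 1: x̄ = F·x = [-19, 19/3]
step 1: P̄ = F·P·Fᵀ + Q = [156 -51; -51 20]
step 1: y = z − H·x̄ = [-10/3]
step 1: S = H·P̄·Hᵀ + R = [24]
step 1: K = P̄·Hᵀ·S⁻¹ = [-17/8; 5/6]
step 1: x' = x̄ + K·y = [-143/12, 32/9]
step 1: P' = (I − K·H)·P̄ = [381/8 -17/2; -17/2 10/3]
step 2: x̄ = F·x = [-143/4, 143/12]
step 2: P̄ = F·P·Fᵀ + Q = [3453/8 -1143/8; -1143/8 405/8]
step 2: y = z − H·x̄ = [-167/12]
step 2: S = H·P̄·Hᵀ + R = [437/8]
step 2: K = P̄·Hᵀ·S⁻¹ = [-1143/437; 405/437]
step 2: x' = x̄ + K·y = [284/437, -1286/1311]
step 2: P' = (I − K·H)·P̄ = [25314/437 -4572/437; -4572/437 1620/437]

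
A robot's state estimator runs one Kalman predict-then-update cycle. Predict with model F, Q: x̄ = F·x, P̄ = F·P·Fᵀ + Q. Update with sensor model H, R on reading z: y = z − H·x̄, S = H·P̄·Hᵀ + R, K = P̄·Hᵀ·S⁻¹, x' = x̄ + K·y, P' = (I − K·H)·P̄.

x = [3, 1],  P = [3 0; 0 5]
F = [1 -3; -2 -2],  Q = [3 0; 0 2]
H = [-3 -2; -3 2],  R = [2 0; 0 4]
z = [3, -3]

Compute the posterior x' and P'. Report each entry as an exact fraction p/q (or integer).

x̄ = F·x = [0, -8]
P̄ = F·P·Fᵀ + Q = [51 24; 24 34]
y = z − H·x̄ = [-13, 13]
S = H·P̄·Hᵀ + R = [885 323; 323 311]
K = P̄·Hᵀ·S⁻¹ = [-14298/85453 -14001/85453; -21124/85453 20840/85453]
x' = x̄ + K·y = [3861/85453, -138092/85453]
P' = (I − K·H)·P̄ = [14100/85453 -6852/85453; -6852/85453 31402/85453]

x' = [3861/85453, -138092/85453]
P' = [14100/85453 -6852/85453; -6852/85453 31402/85453]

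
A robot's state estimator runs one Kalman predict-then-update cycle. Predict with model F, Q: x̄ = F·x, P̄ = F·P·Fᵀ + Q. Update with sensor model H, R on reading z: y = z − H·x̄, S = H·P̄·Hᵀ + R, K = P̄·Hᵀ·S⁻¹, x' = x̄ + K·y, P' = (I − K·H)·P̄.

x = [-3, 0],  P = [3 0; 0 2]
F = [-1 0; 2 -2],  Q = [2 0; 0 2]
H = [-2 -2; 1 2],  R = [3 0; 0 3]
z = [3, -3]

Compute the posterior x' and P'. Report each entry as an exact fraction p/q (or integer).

x' = [261/173, -462/173]
P' = [1821/692 -693/346; -693/346 327/173]

x̄ = F·x = [3, -6]
P̄ = F·P·Fᵀ + Q = [5 -6; -6 22]
y = z − H·x̄ = [-3, 6]
S = H·P̄·Hᵀ + R = [63 -62; -62 72]
K = P̄·Hᵀ·S⁻¹ = [-145/346 -317/692; 13/173 205/346]
x' = x̄ + K·y = [261/173, -462/173]
P' = (I − K·H)·P̄ = [1821/692 -693/346; -693/346 327/173]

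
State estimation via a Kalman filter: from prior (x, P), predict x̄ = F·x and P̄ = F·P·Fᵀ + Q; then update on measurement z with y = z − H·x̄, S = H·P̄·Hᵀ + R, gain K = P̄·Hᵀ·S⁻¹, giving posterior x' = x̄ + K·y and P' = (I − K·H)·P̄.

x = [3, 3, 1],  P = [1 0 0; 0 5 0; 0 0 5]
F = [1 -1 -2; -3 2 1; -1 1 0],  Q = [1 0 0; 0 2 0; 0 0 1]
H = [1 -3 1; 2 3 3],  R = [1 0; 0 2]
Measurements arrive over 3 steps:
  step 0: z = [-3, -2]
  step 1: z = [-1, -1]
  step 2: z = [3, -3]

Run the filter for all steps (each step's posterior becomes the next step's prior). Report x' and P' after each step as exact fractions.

step 0: x̄ = F·x = [-2, -2, 0]
step 0: P̄ = F·P·Fᵀ + Q = [27 -23 -6; -23 36 13; -6 13 7]
step 0: y = z − H·x̄ = [-7, 8]
step 0: S = H·P̄·Hᵀ + R = [407 -288; -288 383]
step 0: K = P̄·Hᵀ·S⁻¹ = [24966/72937 12489/72937; -16106/72937 7123/72937; -730/72937 8592/72937]
step 0: x' = x̄ + K·y = [-220724/72937, 23852/72937, 73846/72937]
step 0: P' = (I − K·H)·P̄ = [134496/72937 7048/72937 -88386/72937; 7048/72937 5801/72937 -5751/72937; -88386/72937 -5751/72937 70403/72937]
step 1: x̄ = F·x = [-392268/72937, 783722/72937, 244576/72937]
step 1: P̄ = F·P·Fᵀ + Q = [811290/72937 -1110603/72937 -291471/72937; -1110603/72937 1872681/72937 462485/72937; -291471/72937 462485/72937 199138/72937]
step 1: y = z − H·x̄ = [2425921/72937, -2373295/72937]
step 1: S = H·P̄·Hᵀ + R = [21243260/72937 -15534591/72937; -15534591/72937 13537247/72937]
step 1: K = P̄·Hᵀ·S⁻¹ = [164588862/634132747 2949828/27570989; -144022235/634132747 2558319/27570989; 23939933/634132747 4049712/27570989]
step 1: x' = x̄ + K·y = [-143810202/634132747, 108989532/634132747, -108129915/634132747]
step 1: P' = (I − K·H)·P̄ = [765323166/634132747 33937389/634132747 -498922137/634132747; 33937389/634132747 48640564/634132747 -32037932/634132747; -498922137/634132747 -32037932/634132747 426748274/634132747]
step 2: x̄ = F·x = [-36539904/634132747, 541279755/634132747, 252799734/634132747]
step 2: P̄ = F·P·Fᵀ + Q = [4954751615/634132747 -6409325528/634132747 -1679857362/634132747; -6409325528/634132747 11235616944/634132747 2690447886/634132747; -1679857362/634132747 2690447886/634132747 1380221699/634132747]
step 2: y = z − H·x̄ = [3309977676/634132747, -4211556900/634132747]
step 2: S = H·P̄·Hᵀ + R = [127043209685/634132747 -92384381711/634132747; -92384381711/634132747 85987687009/634132747]
step 2: K = P̄·Hᵀ·S⁻¹ = [959595079519/3767788019452 401842725681/3767788019452; -213970305859/941947004863 87347863977/941947004863; 38640395654/941947004863 138486815083/941947004863]
step 2: x' = x̄ + K·y = [530717022972/941947004863, -892952766777/941947004863, -342550204782/941947004863]
step 2: P' = (I − K·H)·P̄ = [4485631396011/3767788019452 50219408517/941947004863 -730850853572/941947004863; 50219408517/941947004863 72235504504/941947004863 -47483200864/941947004863; -730850853572/941947004863 -47483200864/941947004863 627041646634/941947004863]

step 0: x' = [-220724/72937, 23852/72937, 73846/72937], P' = [134496/72937 7048/72937 -88386/72937; 7048/72937 5801/72937 -5751/72937; -88386/72937 -5751/72937 70403/72937]
step 1: x' = [-143810202/634132747, 108989532/634132747, -108129915/634132747], P' = [765323166/634132747 33937389/634132747 -498922137/634132747; 33937389/634132747 48640564/634132747 -32037932/634132747; -498922137/634132747 -32037932/634132747 426748274/634132747]
step 2: x' = [530717022972/941947004863, -892952766777/941947004863, -342550204782/941947004863], P' = [4485631396011/3767788019452 50219408517/941947004863 -730850853572/941947004863; 50219408517/941947004863 72235504504/941947004863 -47483200864/941947004863; -730850853572/941947004863 -47483200864/941947004863 627041646634/941947004863]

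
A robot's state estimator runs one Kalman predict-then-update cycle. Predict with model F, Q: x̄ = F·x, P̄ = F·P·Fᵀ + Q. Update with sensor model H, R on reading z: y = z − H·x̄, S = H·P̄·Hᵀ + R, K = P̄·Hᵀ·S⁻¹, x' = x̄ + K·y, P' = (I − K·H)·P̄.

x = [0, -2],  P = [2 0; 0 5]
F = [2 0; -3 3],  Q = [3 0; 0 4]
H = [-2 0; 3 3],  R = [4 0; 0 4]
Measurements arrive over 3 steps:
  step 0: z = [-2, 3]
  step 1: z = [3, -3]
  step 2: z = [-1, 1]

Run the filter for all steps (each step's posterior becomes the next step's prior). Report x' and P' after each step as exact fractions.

step 0: x̄ = F·x = [0, -6]
step 0: P̄ = F·P·Fᵀ + Q = [11 -12; -12 67]
step 0: y = z − H·x̄ = [-2, 21]
step 0: S = H·P̄·Hᵀ + R = [48 6; 6 490]
step 0: K = P̄·Hᵀ·S⁻¹ = [-5381/11742 -1/1957; 1795/3914 648/1957]
step 0: x' = x̄ + K·y = [5318/5871, 71/1957]
step 0: P' = (I − K·H)·P̄ = [5381/5871 -1795/1957; -1795/1957 2659/1957]
step 1: x̄ = F·x = [10636/5871, -5105/1957]
step 1: P̄ = F·P·Fᵀ + Q = [39137/5871 -21532/1957; -21532/1957 80212/1957]
step 1: y = z − H·x̄ = [38885/5871, -1192/1957]
step 1: S = H·P̄·Hᵀ + R = [180032/5871 50918/1957; 50918/1957 459571/1957]
step 1: K = P̄·Hᵀ·S⁻¹ = [-83644/195425 -10911/1367975; 592782/1367975 3208308/9575825]
step 1: x' = x̄ + K·y = [-1393064/1367975, 549417/9575825]
step 1: P' = (I − K·H)·P̄ = [167288/195425 -1185564/1367975; -1185564/1367975 12576692/9575825]
step 2: x̄ = F·x = [-2786128/1367975, 6180519/1915165]
step 2: P̄ = F·P·Fᵀ + Q = [1255427/195425 -2827896/273595; -2827896/273595 14985944/383033]
step 2: y = z − H·x̄ = [-6940231/1367975, -24623272/9575825]
step 2: S = H·P̄·Hᵀ + R = [5803408/195425 32108946/1367975; 32108946/1367975 2182209527/9575825]
step 2: K = P̄·Hᵀ·S⁻¹ = [-6349900618/14882010763 -112381311/14882010763; 6424821492/14882010763 4978262568/14882010763]
step 2: x' = x̄ + K·y = [2194414290/14882010763, 2629895709/14882010763]
step 2: P' = (I − K·H)·P̄ = [12699801236/14882010763 -12849642984/14882010763; -12849642984/14882010763 19487326408/14882010763]

step 0: x' = [5318/5871, 71/1957], P' = [5381/5871 -1795/1957; -1795/1957 2659/1957]
step 1: x' = [-1393064/1367975, 549417/9575825], P' = [167288/195425 -1185564/1367975; -1185564/1367975 12576692/9575825]
step 2: x' = [2194414290/14882010763, 2629895709/14882010763], P' = [12699801236/14882010763 -12849642984/14882010763; -12849642984/14882010763 19487326408/14882010763]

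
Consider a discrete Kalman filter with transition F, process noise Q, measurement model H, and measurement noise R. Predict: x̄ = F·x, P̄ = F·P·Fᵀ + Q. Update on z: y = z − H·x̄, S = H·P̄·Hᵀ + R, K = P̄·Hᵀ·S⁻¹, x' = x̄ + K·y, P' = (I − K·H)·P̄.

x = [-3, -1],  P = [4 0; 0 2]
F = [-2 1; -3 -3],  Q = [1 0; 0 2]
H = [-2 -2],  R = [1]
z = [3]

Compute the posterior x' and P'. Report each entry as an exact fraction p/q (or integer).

x' = [-513/445, -136/445]
P' = [2979/445 -2942/445; -2942/445 3016/445]

x̄ = F·x = [5, 12]
P̄ = F·P·Fᵀ + Q = [19 18; 18 56]
y = z − H·x̄ = [37]
S = H·P̄·Hᵀ + R = [445]
K = P̄·Hᵀ·S⁻¹ = [-74/445; -148/445]
x' = x̄ + K·y = [-513/445, -136/445]
P' = (I − K·H)·P̄ = [2979/445 -2942/445; -2942/445 3016/445]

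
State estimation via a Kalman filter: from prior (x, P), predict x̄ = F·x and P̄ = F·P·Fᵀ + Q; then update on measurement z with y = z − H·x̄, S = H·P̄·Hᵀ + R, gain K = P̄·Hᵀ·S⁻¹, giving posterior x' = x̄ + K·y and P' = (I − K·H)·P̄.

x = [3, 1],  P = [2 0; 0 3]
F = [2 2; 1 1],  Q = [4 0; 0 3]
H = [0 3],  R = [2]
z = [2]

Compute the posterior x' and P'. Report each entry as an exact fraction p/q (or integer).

x̄ = F·x = [8, 4]
P̄ = F·P·Fᵀ + Q = [24 10; 10 8]
y = z − H·x̄ = [-10]
S = H·P̄·Hᵀ + R = [74]
K = P̄·Hᵀ·S⁻¹ = [15/37; 12/37]
x' = x̄ + K·y = [146/37, 28/37]
P' = (I − K·H)·P̄ = [438/37 10/37; 10/37 8/37]

x' = [146/37, 28/37]
P' = [438/37 10/37; 10/37 8/37]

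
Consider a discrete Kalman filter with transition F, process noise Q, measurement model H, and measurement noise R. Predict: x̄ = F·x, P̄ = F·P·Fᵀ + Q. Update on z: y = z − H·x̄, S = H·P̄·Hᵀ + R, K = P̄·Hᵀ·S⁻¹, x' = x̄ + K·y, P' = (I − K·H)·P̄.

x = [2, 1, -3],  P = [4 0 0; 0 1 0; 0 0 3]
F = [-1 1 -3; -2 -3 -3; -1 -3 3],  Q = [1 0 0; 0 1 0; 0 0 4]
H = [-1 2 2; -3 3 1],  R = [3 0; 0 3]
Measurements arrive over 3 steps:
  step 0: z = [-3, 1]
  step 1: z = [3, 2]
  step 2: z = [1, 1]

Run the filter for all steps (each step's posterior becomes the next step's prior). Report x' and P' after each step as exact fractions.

step 0: x' = [3119/669, 4513/669, -1290/223], P' = [211888/7359 259421/7359 -50114/2453; 259421/7359 322747/7359 -63592/2453; -50114/2453 -63592/2453 39888/2453]
step 1: x' = [282215712/48630185, 73648411/9726037, -156892893/48630185], P' = [6918774349/632192405 1659274726/126438481 -4657451496/632192405; 1659274726/126438481 2064419198/126438481 -1209413232/126438481; -4657451496/632192405 -1209413232/126438481 4058525829/632192405]
step 2: x' = [-93971909189353/30240276188870, -22528179884319/6048055237774, 81965859193907/30240276188870], P' = [142093252997891/15120138094435 33976862223479/3024027618887 -190027314643983/30240276188870; 33976862223479/3024027618887 42407891206540/3024027618887 -49855199858883/6048055237774; -190027314643983/30240276188870 -49855199858883/6048055237774 85596878103321/15120138094435]

step 0: x̄ = F·x = [8, 2, -14]
step 0: P̄ = F·P·Fᵀ + Q = [33 32 -26; 32 53 -10; -26 -10 44]
step 0: y = z − H·x̄ = [29, 33]
step 0: S = H·P̄·Hᵀ + R = [320 319; 319 341]
step 0: K = P̄·Hᵀ·S⁻¹ = [190/669 -2581/7359; 137/669 -266/7359; 82/223 -182/2453]
step 0: x' = x̄ + K·y = [3119/669, 4513/669, -1290/223]
step 0: P' = (I − K·H)·P̄ = [211888/7359 259421/7359 -50114/2453; 259421/7359 322747/7359 -63592/2453; -50114/2453 -63592/2453 39888/2453]
step 1: x̄ = F·x = [13004/669, -8167/669, -28268/669]
step 1: P̄ = F·P·Fᵀ + Q = [1342732/7359 -1705802/7359 -3603799/7359; -1705802/7359 2711590/7359 5037338/7359; -3603799/7359 5037338/7359 10115569/7359]
step 1: y = z − H·x̄ = [87881/669, 93119/669]
step 1: S = H·P̄·Hᵀ + R = [114210553/7359 121406389/7359; 121406389/7359 129177802/7359]
step 1: K = P̄·Hᵀ·S⁻¹ = [9206921/48630185 -174884551/632192405; 1300954/9726037 2006728/126438481; 17445406/48630185 -36772721/632192405]
step 1: x' = x̄ + K·y = [282215712/48630185, 73648411/9726037, -156892893/48630185]
step 1: P' = (I − K·H)·P̄ = [6918774349/632192405 1659274726/126438481 -4657451496/632192405; 1659274726/126438481 2064419198/126438481 -1209413232/126438481; -4657451496/632192405 -1209413232/126438481 4058525829/632192405]
step 2: x̄ = F·x = [556705022/48630185, -239695782/9726037, -1857620556/48630185]
step 2: P̄ = F·P·Fᵀ + Q = [46144735929/632192405 -10101018721/126438481 -116546292742/632192405; -10101018721/126438481 18510552180/126438481 31769879461/126438481; -116546292742/632192405 31769879461/126438481 325443281976/632192405]
step 2: y = z − H·x̄ = [6717534139/48630185, 7171802537/48630185]
step 2: S = H·P̄·Hᵀ + R = [3659026208476/632192405 3885802407218/632192405; 3885802407218/632192405 4137083155824/632192405]
step 2: K = P̄·Hᵀ·S⁻¹ = [2549351530972/15120138094435 -7760321975653/30240276188870; 327906776906/3024027618887 243658013161/6048055237774; 11287609489479/30240276188870 -1092049624109/15120138094435]
step 2: x' = x̄ + K·y = [-93971909189353/30240276188870, -22528179884319/6048055237774, 81965859193907/30240276188870]
step 2: P' = (I − K·H)·P̄ = [142093252997891/15120138094435 33976862223479/3024027618887 -190027314643983/30240276188870; 33976862223479/3024027618887 42407891206540/3024027618887 -49855199858883/6048055237774; -190027314643983/30240276188870 -49855199858883/6048055237774 85596878103321/15120138094435]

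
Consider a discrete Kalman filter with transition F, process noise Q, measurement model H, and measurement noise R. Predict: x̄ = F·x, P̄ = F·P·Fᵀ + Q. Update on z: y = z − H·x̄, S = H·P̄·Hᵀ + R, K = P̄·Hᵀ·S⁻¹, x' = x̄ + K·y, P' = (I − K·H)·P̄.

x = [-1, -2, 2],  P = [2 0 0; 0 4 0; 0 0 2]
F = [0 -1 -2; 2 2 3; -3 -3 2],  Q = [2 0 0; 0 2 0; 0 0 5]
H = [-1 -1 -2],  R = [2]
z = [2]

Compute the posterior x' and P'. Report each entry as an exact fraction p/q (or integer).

x' = [-9/4, 3, -5/4]
P' = [727/52 -257/13 151/52; -257/13 536/13 -141/13; 151/52 -141/13 235/52]

x̄ = F·x = [-2, 0, 13]
P̄ = F·P·Fᵀ + Q = [14 -20 4; -20 44 -24; 4 -24 67]
y = z − H·x̄ = [26]
S = H·P̄·Hᵀ + R = [208]
K = P̄·Hᵀ·S⁻¹ = [-1/104; 3/26; -57/104]
x' = x̄ + K·y = [-9/4, 3, -5/4]
P' = (I − K·H)·P̄ = [727/52 -257/13 151/52; -257/13 536/13 -141/13; 151/52 -141/13 235/52]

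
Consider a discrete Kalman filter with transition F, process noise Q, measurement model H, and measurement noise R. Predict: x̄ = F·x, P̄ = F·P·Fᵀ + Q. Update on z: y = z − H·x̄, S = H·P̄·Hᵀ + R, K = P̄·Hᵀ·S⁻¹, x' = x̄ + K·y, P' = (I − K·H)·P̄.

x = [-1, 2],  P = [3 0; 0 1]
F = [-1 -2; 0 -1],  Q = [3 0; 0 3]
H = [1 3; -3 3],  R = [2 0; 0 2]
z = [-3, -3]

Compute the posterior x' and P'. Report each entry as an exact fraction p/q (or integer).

x' = [-35/457, -474/457]
P' = [334/1371 110/1371; 110/1371 184/1371]

x̄ = F·x = [-3, -2]
P̄ = F·P·Fᵀ + Q = [10 2; 2 4]
y = z − H·x̄ = [6, -6]
S = H·P̄·Hᵀ + R = [60 -6; -6 92]
K = P̄·Hᵀ·S⁻¹ = [332/1371 -112/457; 331/1371 37/457]
x' = x̄ + K·y = [-35/457, -474/457]
P' = (I − K·H)·P̄ = [334/1371 110/1371; 110/1371 184/1371]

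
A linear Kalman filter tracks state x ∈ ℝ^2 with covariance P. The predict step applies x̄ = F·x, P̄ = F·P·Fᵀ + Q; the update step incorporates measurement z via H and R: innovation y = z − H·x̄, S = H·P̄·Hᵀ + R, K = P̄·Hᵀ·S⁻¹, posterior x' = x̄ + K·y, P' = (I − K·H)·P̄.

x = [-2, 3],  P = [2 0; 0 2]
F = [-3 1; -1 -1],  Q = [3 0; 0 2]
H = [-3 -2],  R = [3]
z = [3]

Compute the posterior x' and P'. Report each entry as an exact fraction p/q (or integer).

x̄ = F·x = [9, -1]
P̄ = F·P·Fᵀ + Q = [23 4; 4 6]
y = z − H·x̄ = [28]
S = H·P̄·Hᵀ + R = [282]
K = P̄·Hᵀ·S⁻¹ = [-77/282; -4/47]
x' = x̄ + K·y = [191/141, -159/47]
P' = (I − K·H)·P̄ = [557/282 -120/47; -120/47 186/47]

x' = [191/141, -159/47]
P' = [557/282 -120/47; -120/47 186/47]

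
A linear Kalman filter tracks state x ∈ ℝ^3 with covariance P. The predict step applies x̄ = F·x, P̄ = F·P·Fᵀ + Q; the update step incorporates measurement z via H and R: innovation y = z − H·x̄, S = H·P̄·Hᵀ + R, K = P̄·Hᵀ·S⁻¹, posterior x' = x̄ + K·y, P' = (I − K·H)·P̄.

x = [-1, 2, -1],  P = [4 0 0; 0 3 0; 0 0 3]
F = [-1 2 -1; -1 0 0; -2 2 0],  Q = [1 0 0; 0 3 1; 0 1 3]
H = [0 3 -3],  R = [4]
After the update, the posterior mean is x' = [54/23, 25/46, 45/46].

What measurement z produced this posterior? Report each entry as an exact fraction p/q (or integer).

z = [-1]

x̄ = F·x = [6, 1, 6]
P̄ = F·P·Fᵀ + Q = [20 4 20; 4 7 9; 20 9 31]
S = H·P̄·Hᵀ + R = [184]
K = P̄·Hᵀ·S⁻¹ = [-6/23; -3/92; -33/92]
x' − x̄ = [-84/23, -21/46, -231/46] = K·y
y = (KᵀK)⁻¹·Kᵀ·(x' − x̄) = [14]
z = y + H·x̄ = [14] + [-15] = [-1]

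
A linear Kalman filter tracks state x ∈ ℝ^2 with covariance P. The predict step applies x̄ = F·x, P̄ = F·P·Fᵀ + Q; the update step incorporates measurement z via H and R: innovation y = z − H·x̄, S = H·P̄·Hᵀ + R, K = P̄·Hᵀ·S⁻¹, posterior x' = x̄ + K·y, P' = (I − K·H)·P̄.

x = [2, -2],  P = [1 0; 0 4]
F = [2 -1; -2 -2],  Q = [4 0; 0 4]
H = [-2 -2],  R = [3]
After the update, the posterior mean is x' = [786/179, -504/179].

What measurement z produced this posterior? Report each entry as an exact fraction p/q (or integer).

x̄ = F·x = [6, 0]
P̄ = F·P·Fᵀ + Q = [12 4; 4 24]
S = H·P̄·Hᵀ + R = [179]
K = P̄·Hᵀ·S⁻¹ = [-32/179; -56/179]
x' − x̄ = [-288/179, -504/179] = K·y
y = (KᵀK)⁻¹·Kᵀ·(x' − x̄) = [9]
z = y + H·x̄ = [9] + [-12] = [-3]

z = [-3]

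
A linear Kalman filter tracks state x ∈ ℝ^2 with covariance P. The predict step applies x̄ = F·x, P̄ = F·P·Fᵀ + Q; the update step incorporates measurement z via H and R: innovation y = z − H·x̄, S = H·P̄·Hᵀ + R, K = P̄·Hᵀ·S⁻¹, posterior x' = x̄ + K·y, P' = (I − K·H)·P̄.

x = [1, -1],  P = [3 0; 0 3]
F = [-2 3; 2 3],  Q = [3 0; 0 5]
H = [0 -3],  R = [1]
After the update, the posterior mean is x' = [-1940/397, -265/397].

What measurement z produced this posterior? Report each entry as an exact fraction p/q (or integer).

z = [2]

x̄ = F·x = [-5, -1]
P̄ = F·P·Fᵀ + Q = [42 15; 15 44]
S = H·P̄·Hᵀ + R = [397]
K = P̄·Hᵀ·S⁻¹ = [-45/397; -132/397]
x' − x̄ = [45/397, 132/397] = K·y
y = (KᵀK)⁻¹·Kᵀ·(x' − x̄) = [-1]
z = y + H·x̄ = [-1] + [3] = [2]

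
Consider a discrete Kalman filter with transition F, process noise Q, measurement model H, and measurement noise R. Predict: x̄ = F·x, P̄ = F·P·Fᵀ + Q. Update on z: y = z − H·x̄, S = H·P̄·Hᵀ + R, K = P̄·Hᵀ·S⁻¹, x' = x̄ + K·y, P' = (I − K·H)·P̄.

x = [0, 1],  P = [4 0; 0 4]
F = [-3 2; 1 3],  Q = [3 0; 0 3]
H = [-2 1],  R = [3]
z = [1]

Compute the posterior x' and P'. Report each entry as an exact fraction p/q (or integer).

x' = [120/109, 346/109]
P' = [1193/109 2239/109; 2239/109 9013/218]

x̄ = F·x = [2, 3]
P̄ = F·P·Fᵀ + Q = [55 12; 12 43]
y = z − H·x̄ = [2]
S = H·P̄·Hᵀ + R = [218]
K = P̄·Hᵀ·S⁻¹ = [-49/109; 19/218]
x' = x̄ + K·y = [120/109, 346/109]
P' = (I − K·H)·P̄ = [1193/109 2239/109; 2239/109 9013/218]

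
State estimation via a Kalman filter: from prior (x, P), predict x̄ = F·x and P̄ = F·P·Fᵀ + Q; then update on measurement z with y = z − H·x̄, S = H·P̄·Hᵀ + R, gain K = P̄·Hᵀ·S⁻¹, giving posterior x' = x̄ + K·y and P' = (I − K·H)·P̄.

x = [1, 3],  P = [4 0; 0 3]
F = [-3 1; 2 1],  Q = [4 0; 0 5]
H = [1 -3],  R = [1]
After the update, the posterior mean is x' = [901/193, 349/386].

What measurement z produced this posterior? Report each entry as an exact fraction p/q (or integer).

x̄ = F·x = [0, 5]
P̄ = F·P·Fᵀ + Q = [43 -21; -21 24]
S = H·P̄·Hᵀ + R = [386]
K = P̄·Hᵀ·S⁻¹ = [53/193; -93/386]
x' − x̄ = [901/193, -1581/386] = K·y
y = (KᵀK)⁻¹·Kᵀ·(x' − x̄) = [17]
z = y + H·x̄ = [17] + [-15] = [2]

z = [2]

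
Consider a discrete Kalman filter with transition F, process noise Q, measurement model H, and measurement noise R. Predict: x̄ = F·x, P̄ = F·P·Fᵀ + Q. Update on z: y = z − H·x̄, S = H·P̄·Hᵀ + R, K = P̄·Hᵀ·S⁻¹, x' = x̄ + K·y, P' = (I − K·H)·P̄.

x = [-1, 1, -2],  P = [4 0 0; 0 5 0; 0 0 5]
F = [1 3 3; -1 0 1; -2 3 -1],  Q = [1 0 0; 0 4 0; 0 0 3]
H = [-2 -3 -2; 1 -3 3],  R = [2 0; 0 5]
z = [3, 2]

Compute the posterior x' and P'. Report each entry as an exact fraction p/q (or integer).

x̄ = F·x = [-4, -1, 7]
P̄ = F·P·Fᵀ + Q = [95 11 22; 11 13 3; 22 3 69]
y = z − H·x̄ = [6, -18]
S = H·P̄·Hᵀ + R = [1119 -639; -639 850]
K = P̄·Hᵀ·S⁻¹ = [-48386/180943 -9127/180943; -69091/542829 -21358/180943; -3110/77547 5911/25849]
x' = x̄ + K·y = [-849802/180943, 65319/180943, 68325/25849]
P' = (I − K·H)·P̄ = [5438779/180943 -1424902/180943 -464720/25849; -1424902/180943 1210274/542829 361198/77547; -464720/25849 361198/77547 855473/77547]

x' = [-849802/180943, 65319/180943, 68325/25849]
P' = [5438779/180943 -1424902/180943 -464720/25849; -1424902/180943 1210274/542829 361198/77547; -464720/25849 361198/77547 855473/77547]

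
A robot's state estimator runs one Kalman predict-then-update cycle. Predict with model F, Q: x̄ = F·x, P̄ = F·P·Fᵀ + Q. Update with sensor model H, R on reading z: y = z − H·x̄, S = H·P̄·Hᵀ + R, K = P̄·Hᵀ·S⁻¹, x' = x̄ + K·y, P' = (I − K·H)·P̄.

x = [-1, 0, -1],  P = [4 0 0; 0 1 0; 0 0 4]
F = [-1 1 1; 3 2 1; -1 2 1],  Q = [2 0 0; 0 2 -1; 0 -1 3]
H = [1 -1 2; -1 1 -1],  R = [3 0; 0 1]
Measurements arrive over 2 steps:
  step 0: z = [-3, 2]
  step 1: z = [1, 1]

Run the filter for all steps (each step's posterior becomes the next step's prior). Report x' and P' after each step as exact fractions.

step 0: x' = [-1705/1344, -59/96, -555/448], P' = [5093/1344 463/96 415/448; 463/96 491/48 125/32; 415/448 125/32 1095/448]
step 1: x' = [271645/1105294, 1533651/552647, 1846911/1105294], P' = [4232043/1105294 3256122/552647 950634/552647; 3256122/552647 7954469/552647 3474418/552647; 950634/552647 3474418/552647 2023106/552647]

step 0: x̄ = F·x = [0, -4, 0]
step 0: P̄ = F·P·Fᵀ + Q = [11 -6 10; -6 46 -5; 10 -5 15]
step 0: y = z − H·x̄ = [-7, 6]
step 0: S = H·P̄·Hᵀ + R = [192 -144; -144 115]
step 0: K = P̄·Hᵀ·S⁻¹ = [367/1344 3/28; 77/96 3/2; 285/448 15/28]
step 0: x' = x̄ + K·y = [-1705/1344, -59/96, -555/448]
step 0: P' = (I − K·H)·P̄ = [5093/1344 463/96 415/448; 463/96 491/48 125/32; 415/448 125/32 1095/448]
step 1: x̄ = F·x = [-131/224, -527/84, -403/336]
step 1: P̄ = F·P·Fᵀ + Q = [1655/112 419/14 1237/56; 419/14 3329/21 1423/21; 1237/56 1423/21 3749/84]
step 1: y = z − H·x̄ = [-513/224, 527/96]
step 1: S = H·P̄·Hᵀ + R = [12575/112 -1051/16; -1051/16 3251/48]
step 1: K = P̄·Hᵀ·S⁻¹ = [507445/1105294 378933/1105294; 750163/552647 1223929/552647; 507476/552647 500678/552647]
step 1: x' = x̄ + K·y = [271645/1105294, 1533651/552647, 1846911/1105294]
step 1: P' = (I − K·H)·P̄ = [4232043/1105294 3256122/552647 950634/552647; 3256122/552647 7954469/552647 3474418/552647; 950634/552647 3474418/552647 2023106/552647]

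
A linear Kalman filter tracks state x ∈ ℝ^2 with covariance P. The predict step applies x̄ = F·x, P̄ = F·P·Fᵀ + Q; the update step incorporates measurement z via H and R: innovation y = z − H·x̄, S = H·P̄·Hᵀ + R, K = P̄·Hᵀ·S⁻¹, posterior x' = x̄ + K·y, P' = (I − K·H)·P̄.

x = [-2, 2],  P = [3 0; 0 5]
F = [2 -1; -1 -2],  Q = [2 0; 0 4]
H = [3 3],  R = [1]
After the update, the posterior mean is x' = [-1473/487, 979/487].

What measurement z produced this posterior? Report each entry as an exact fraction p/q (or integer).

x̄ = F·x = [-6, -2]
P̄ = F·P·Fᵀ + Q = [19 4; 4 27]
S = H·P̄·Hᵀ + R = [487]
K = P̄·Hᵀ·S⁻¹ = [69/487; 93/487]
x' − x̄ = [1449/487, 1953/487] = K·y
y = (KᵀK)⁻¹·Kᵀ·(x' − x̄) = [21]
z = y + H·x̄ = [21] + [-24] = [-3]

z = [-3]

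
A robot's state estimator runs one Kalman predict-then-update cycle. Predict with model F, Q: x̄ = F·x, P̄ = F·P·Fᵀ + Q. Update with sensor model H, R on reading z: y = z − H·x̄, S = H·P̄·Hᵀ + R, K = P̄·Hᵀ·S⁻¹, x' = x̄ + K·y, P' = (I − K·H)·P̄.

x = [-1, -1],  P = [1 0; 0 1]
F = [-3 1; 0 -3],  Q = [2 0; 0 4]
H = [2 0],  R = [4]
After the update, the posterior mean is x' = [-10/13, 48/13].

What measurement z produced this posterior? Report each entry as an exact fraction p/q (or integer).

z = [-2]

x̄ = F·x = [2, 3]
P̄ = F·P·Fᵀ + Q = [12 -3; -3 13]
S = H·P̄·Hᵀ + R = [52]
K = P̄·Hᵀ·S⁻¹ = [6/13; -3/26]
x' − x̄ = [-36/13, 9/13] = K·y
y = (KᵀK)⁻¹·Kᵀ·(x' − x̄) = [-6]
z = y + H·x̄ = [-6] + [4] = [-2]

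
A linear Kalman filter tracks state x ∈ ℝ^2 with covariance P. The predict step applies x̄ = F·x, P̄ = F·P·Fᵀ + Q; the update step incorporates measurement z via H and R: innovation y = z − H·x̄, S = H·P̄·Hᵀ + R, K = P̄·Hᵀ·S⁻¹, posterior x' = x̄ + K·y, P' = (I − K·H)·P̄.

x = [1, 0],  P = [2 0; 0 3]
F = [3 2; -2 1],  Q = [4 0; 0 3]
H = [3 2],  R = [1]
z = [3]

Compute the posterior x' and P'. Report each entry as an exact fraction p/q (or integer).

x̄ = F·x = [3, -2]
P̄ = F·P·Fᵀ + Q = [34 -6; -6 14]
y = z − H·x̄ = [-2]
S = H·P̄·Hᵀ + R = [291]
K = P̄·Hᵀ·S⁻¹ = [30/97; 10/291]
x' = x̄ + K·y = [231/97, -602/291]
P' = (I − K·H)·P̄ = [598/97 -882/97; -882/97 3974/291]

x' = [231/97, -602/291]
P' = [598/97 -882/97; -882/97 3974/291]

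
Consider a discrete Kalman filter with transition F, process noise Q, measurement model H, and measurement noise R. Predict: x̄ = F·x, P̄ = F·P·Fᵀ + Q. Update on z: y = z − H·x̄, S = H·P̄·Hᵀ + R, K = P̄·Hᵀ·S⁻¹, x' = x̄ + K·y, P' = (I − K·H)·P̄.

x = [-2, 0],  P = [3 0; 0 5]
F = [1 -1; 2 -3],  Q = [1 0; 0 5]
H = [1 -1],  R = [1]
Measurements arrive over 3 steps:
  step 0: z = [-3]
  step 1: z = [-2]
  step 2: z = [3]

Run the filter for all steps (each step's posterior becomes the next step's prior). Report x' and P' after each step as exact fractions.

step 0: x' = [0, 17/6], P' = [21/5 23/5; 23/5 179/30]
step 1: x' = [-111/50, -17/25], P' = [93/50 97/50; 97/50 74/25]
step 2: x' = [-10991/6470, -29331/6470], P' = [12091/6470 12571/6470; 12571/6470 19021/6470]

step 0: x̄ = F·x = [-2, -4]
step 0: P̄ = F·P·Fᵀ + Q = [9 21; 21 62]
step 0: y = z − H·x̄ = [-5]
step 0: S = H·P̄·Hᵀ + R = [30]
step 0: K = P̄·Hᵀ·S⁻¹ = [-2/5; -41/30]
step 0: x' = x̄ + K·y = [0, 17/6]
step 0: P' = (I − K·H)·P̄ = [21/5 23/5; 23/5 179/30]
step 1: x̄ = F·x = [-17/6, -17/2]
step 1: P̄ = F·P·Fᵀ + Q = [59/30 33/10; 33/10 203/10]
step 1: y = z − H·x̄ = [-23/3]
step 1: S = H·P̄·Hᵀ + R = [50/3]
step 1: K = P̄·Hᵀ·S⁻¹ = [-2/25; -51/50]
step 1: x' = x̄ + K·y = [-111/50, -17/25]
step 1: P' = (I − K·H)·P̄ = [93/50 97/50; 97/50 74/25]
step 2: x̄ = F·x = [-77/50, -12/5]
step 2: P̄ = F·P·Fᵀ + Q = [97/50 29/10; 29/10 79/5]
step 2: y = z − H·x̄ = [107/50]
step 2: S = H·P̄·Hᵀ + R = [647/50]
step 2: K = P̄·Hᵀ·S⁻¹ = [-48/647; -645/647]
step 2: x' = x̄ + K·y = [-10991/6470, -29331/6470]
step 2: P' = (I − K·H)·P̄ = [12091/6470 12571/6470; 12571/6470 19021/6470]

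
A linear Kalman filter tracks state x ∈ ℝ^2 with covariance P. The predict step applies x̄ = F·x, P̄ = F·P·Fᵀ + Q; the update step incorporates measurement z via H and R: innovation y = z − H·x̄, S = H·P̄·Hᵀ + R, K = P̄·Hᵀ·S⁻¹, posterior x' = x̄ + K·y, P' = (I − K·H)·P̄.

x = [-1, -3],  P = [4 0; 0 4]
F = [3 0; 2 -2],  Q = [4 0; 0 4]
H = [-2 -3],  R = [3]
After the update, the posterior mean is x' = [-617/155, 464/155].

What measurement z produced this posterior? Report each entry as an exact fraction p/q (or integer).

x̄ = F·x = [-3, 4]
P̄ = F·P·Fᵀ + Q = [40 24; 24 36]
S = H·P̄·Hᵀ + R = [775]
K = P̄·Hᵀ·S⁻¹ = [-152/775; -156/775]
x' − x̄ = [-152/155, -156/155] = K·y
y = (KᵀK)⁻¹·Kᵀ·(x' − x̄) = [5]
z = y + H·x̄ = [5] + [-6] = [-1]

z = [-1]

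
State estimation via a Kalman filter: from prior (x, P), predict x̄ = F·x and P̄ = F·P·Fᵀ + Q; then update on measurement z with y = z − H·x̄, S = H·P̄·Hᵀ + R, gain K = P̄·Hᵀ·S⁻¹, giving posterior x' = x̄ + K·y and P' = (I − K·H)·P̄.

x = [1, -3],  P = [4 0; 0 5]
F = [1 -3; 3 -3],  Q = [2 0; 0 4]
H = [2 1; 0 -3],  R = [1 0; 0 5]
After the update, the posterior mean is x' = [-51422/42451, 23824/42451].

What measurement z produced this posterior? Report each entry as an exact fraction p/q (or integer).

x̄ = F·x = [10, 12]
P̄ = F·P·Fᵀ + Q = [51 57; 57 85]
S = H·P̄·Hᵀ + R = [518 -597; -597 770]
K = P̄·Hᵀ·S⁻¹ = [20343/42451 6345/42451; 995/42451 -13287/42451]
x' − x̄ = [-475932/42451, -485588/42451] = K·y
y = (KᵀK)⁻¹·Kᵀ·(x' − x̄) = [-34, 34]
z = y + H·x̄ = [-34, 34] + [32, -36] = [-2, -2]

z = [-2, -2]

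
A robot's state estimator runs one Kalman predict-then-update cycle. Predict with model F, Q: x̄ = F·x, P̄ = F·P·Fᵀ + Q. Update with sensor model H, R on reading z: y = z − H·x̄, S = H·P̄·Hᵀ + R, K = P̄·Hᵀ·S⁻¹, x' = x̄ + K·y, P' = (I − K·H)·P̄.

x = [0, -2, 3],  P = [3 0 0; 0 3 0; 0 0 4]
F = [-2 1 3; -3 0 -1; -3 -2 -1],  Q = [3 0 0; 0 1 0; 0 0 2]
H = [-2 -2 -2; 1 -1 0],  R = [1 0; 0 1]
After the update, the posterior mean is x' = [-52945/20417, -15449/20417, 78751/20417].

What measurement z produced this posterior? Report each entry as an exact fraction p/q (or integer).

x̄ = F·x = [7, -3, 1]
P̄ = F·P·Fᵀ + Q = [54 6 0; 6 32 31; 0 31 45]
S = H·P̄·Hᵀ + R = [821 18; 18 75]
K = P̄·Hᵀ·S⁻¹ = [-3288/20417 13856/20417; -3294/20417 -18862/61251; -3614/20417 -22715/61251]
x' − x̄ = [-195864/20417, 45802/20417, 58334/20417] = K·y
y = (KᵀK)⁻¹·Kᵀ·(x' − x̄) = [9, -12]
z = y + H·x̄ = [9, -12] + [-10, 10] = [-1, -2]

z = [-1, -2]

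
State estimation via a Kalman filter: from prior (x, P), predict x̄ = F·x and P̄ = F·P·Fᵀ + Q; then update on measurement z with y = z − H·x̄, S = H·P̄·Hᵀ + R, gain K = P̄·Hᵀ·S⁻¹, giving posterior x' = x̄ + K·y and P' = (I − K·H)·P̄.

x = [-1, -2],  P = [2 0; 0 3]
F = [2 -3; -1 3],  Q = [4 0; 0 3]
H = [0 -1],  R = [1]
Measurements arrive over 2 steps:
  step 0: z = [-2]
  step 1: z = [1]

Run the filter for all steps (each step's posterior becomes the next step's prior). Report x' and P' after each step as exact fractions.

step 0: x' = [-85/33, 59/33], P' = [326/33 -31/33; -31/33 32/33]
step 1: x' = [1097/932, -637/932], P' = [14167/932 -1219/932; -1219/932 899/932]

step 0: x̄ = F·x = [4, -5]
step 0: P̄ = F·P·Fᵀ + Q = [39 -31; -31 32]
step 0: y = z − H·x̄ = [-7]
step 0: S = H·P̄·Hᵀ + R = [33]
step 0: K = P̄·Hᵀ·S⁻¹ = [31/33; -32/33]
step 0: x' = x̄ + K·y = [-85/33, 59/33]
step 0: P' = (I − K·H)·P̄ = [326/33 -31/33; -31/33 32/33]
step 1: x̄ = F·x = [-347/33, 262/33]
step 1: P̄ = F·P·Fᵀ + Q = [2096/33 -1219/33; -1219/33 899/33]
step 1: y = z − H·x̄ = [295/33]
step 1: S = H·P̄·Hᵀ + R = [932/33]
step 1: K = P̄·Hᵀ·S⁻¹ = [1219/932; -899/932]
step 1: x' = x̄ + K·y = [1097/932, -637/932]
step 1: P' = (I − K·H)·P̄ = [14167/932 -1219/932; -1219/932 899/932]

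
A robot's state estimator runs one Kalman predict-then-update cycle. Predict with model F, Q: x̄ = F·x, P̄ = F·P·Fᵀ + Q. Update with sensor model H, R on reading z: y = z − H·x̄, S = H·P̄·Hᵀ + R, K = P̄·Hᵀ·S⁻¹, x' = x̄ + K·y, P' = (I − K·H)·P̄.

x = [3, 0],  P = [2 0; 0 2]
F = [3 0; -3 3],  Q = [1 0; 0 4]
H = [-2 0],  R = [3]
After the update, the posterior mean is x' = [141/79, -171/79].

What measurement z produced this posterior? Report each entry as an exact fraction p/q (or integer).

x̄ = F·x = [9, -9]
P̄ = F·P·Fᵀ + Q = [19 -18; -18 40]
S = H·P̄·Hᵀ + R = [79]
K = P̄·Hᵀ·S⁻¹ = [-38/79; 36/79]
x' − x̄ = [-570/79, 540/79] = K·y
y = (KᵀK)⁻¹·Kᵀ·(x' − x̄) = [15]
z = y + H·x̄ = [15] + [-18] = [-3]

z = [-3]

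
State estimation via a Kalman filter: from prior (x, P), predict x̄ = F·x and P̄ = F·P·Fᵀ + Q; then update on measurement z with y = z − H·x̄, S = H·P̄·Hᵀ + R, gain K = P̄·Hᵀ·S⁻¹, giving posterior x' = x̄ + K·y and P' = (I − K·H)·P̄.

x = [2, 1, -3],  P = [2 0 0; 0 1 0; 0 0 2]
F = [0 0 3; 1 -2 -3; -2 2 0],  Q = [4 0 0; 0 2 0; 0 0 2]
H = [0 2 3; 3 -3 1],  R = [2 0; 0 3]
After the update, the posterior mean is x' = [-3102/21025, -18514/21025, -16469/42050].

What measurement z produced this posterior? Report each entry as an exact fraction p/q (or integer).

x̄ = F·x = [-9, 9, -2]
P̄ = F·P·Fᵀ + Q = [22 -18 0; -18 26 -8; 0 -8 14]
S = H·P̄·Hᵀ + R = [136 -166; -166 821]
K = P̄·Hᵀ·S⁻¹ = [-2409/21025 2586/21025; -63/21025 -3598/21025; 13827/42050 2371/21025]
x' − x̄ = [186123/21025, -207739/21025, 67631/42050] = K·y
y = (KᵀK)⁻¹·Kᵀ·(x' − x̄) = [-15, 58]
z = y + H·x̄ = [-15, 58] + [12, -56] = [-3, 2]

z = [-3, 2]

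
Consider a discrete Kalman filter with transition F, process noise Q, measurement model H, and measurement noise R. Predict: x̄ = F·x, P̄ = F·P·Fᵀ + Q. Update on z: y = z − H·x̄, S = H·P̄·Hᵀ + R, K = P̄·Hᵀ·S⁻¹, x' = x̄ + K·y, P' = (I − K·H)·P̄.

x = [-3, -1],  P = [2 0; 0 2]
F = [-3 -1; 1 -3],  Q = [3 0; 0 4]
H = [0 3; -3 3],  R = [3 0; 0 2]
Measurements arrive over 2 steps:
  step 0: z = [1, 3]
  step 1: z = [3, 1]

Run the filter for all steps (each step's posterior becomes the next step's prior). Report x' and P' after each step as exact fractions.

step 0: x̄ = F·x = [10, 0]
step 0: P̄ = F·P·Fᵀ + Q = [23 0; 0 24]
step 0: y = z − H·x̄ = [1, 33]
step 0: S = H·P̄·Hᵀ + R = [219 216; 216 425]
step 0: K = P̄·Hᵀ·S⁻¹ = [4968/15473 -5037/15473; 5016/15473 72/15473]
step 0: x' = x̄ + K·y = [-6523/15473, 7392/15473]
step 0: P' = (I − K·H)·P̄ = [8326/15473 4968/15473; 4968/15473 5016/15473]
step 1: x̄ = F·x = [12177/15473, -28699/15473]
step 1: P̄ = F·P·Fᵀ + Q = [156177/15473 29814/15473; 29814/15473 85554/15473]
step 1: y = z − H·x̄ = [132516/15473, 138101/15473]
step 1: S = H·P̄·Hᵀ + R = [816405/15473 501660/15473; 501660/15473 1669873/15473]
step 1: K = P̄·Hᵀ·S⁻¹ = [7314474/23947735 -1526787/4789547; 7425954/23947735 33444/4789547]
step 1: x' = x̄ + K·y = [13355028/23947735, 20673103/23947735]
step 1: P' = (I − K·H)·P̄ = [12403764/23947735 7314474/23947735; 7314474/23947735 7425954/23947735]

step 0: x' = [-6523/15473, 7392/15473], P' = [8326/15473 4968/15473; 4968/15473 5016/15473]
step 1: x' = [13355028/23947735, 20673103/23947735], P' = [12403764/23947735 7314474/23947735; 7314474/23947735 7425954/23947735]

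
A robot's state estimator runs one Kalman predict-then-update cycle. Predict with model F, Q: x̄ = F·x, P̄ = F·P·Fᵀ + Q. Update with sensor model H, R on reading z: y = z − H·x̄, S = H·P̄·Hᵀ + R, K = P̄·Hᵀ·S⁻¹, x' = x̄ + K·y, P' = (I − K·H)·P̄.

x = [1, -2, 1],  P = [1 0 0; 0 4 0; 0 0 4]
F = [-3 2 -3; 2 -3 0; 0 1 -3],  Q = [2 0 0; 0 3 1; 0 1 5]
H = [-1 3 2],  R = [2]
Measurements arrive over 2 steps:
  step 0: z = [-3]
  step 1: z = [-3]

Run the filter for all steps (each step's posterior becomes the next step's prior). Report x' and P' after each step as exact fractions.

step 0: x' = [-365/56, 37/56, -319/56], P' = [27527/504 -6215/504 23021/504; -6215/504 2903/504 -7325/504; 23021/504 -7325/504 22511/504]
step 1: x' = [1588898/229703, -209563/229703, 761746/229703], P' = [46922770/689109 -14492446/689109 14906488/229703; -14492446/689109 6533392/689109 -5609322/229703; 14906488/229703 -5609322/229703 47378255/689109]

step 0: x̄ = F·x = [-10, 8, -5]
step 0: P̄ = F·P·Fᵀ + Q = [63 -30 44; -30 43 -11; 44 -11 45]
step 0: y = z − H·x̄ = [-27]
step 0: S = H·P̄·Hᵀ + R = [504]
step 0: K = P̄·Hᵀ·S⁻¹ = [-65/504; 137/504; 13/504]
step 0: x' = x̄ + K·y = [-365/56, 37/56, -319/56]
step 0: P' = (I − K·H)·P̄ = [27527/504 -6215/504 23021/504; -6215/504 2903/504 -7325/504; 23021/504 -7325/504 22511/504]
step 1: x̄ = F·x = [1063/28, -841/56, 71/4]
step 1: P̄ = F·P·Fᵀ + Q = [259955/126 -233713/252 17863/18; -233713/252 212327/504 -16049/36; 17863/18 -16049/36 8999/18]
step 1: y = z − H·x̄ = [2493/56]
step 1: S = H·P̄·Hᵀ + R = [229703/56]
step 1: K = P̄·Hᵀ·S⁻¹ = [-480590/689109; 218345/689109; -223426/689109]
step 1: x' = x̄ + K·y = [1588898/229703, -209563/229703, 761746/229703]
step 1: P' = (I − K·H)·P̄ = [46922770/689109 -14492446/689109 14906488/229703; -14492446/689109 6533392/689109 -5609322/229703; 14906488/229703 -5609322/229703 47378255/689109]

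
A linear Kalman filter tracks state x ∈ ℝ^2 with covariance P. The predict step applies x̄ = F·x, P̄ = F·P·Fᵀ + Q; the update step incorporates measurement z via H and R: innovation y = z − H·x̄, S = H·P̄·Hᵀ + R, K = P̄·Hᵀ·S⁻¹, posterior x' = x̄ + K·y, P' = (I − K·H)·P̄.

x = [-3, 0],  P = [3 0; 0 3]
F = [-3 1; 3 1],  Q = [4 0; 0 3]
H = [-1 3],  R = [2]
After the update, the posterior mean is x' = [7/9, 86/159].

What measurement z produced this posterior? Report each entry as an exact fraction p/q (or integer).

z = [1]

x̄ = F·x = [9, -9]
P̄ = F·P·Fᵀ + Q = [34 -24; -24 33]
S = H·P̄·Hᵀ + R = [477]
K = P̄·Hᵀ·S⁻¹ = [-2/9; 41/159]
x' − x̄ = [-74/9, 1517/159] = K·y
y = (KᵀK)⁻¹·Kᵀ·(x' − x̄) = [37]
z = y + H·x̄ = [37] + [-36] = [1]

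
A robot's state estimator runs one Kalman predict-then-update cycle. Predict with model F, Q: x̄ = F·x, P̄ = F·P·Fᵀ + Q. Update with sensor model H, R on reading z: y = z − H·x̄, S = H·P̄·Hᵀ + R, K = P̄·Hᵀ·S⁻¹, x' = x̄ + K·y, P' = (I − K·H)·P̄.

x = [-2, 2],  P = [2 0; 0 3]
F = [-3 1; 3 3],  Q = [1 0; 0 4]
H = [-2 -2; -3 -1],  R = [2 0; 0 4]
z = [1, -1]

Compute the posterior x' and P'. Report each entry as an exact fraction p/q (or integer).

x̄ = F·x = [8, 0]
P̄ = F·P·Fᵀ + Q = [22 -9; -9 49]
y = z − H·x̄ = [17, 23]
S = H·P̄·Hᵀ + R = [214 158; 158 197]
K = P̄·Hᵀ·S⁻¹ = [1942/8597 -4045/8597; -6142/8597 3966/8597]
x' = x̄ + K·y = [8755/8597, -13196/8597]
P' = (I − K·H)·P̄ = [9061/8597 -11003/8597; -11003/8597 17145/8597]

x' = [8755/8597, -13196/8597]
P' = [9061/8597 -11003/8597; -11003/8597 17145/8597]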